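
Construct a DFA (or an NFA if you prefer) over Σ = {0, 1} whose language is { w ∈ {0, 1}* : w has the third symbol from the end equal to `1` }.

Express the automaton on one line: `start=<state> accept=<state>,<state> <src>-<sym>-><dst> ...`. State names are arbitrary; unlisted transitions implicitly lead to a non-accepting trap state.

start=S0 accept=S11,S12,S13,S14 S0-0->S1 S0-1->S2 S1-0->S3 S1-1->S4 S2-0->S5 S2-1->S6 S3-0->S7 S3-1->S8 S4-0->S9 S4-1->S10 S5-0->S11 S5-1->S12 S6-0->S13 S6-1->S14 S7-0->S7 S7-1->S8 S8-0->S9 S8-1->S10 S9-0->S11 S9-1->S12 S10-0->S13 S10-1->S14 S11-0->S7 S11-1->S8 S12-0->S9 S12-1->S10 S13-0->S11 S13-1->S12 S14-0->S13 S14-1->S14

A DFA must remember the last 3 symbols (since which symbol is third-to-last isn't known until the input ends). Use one state per possible window of the last ≤3 symbols; accept from those whose window starts with `1`.
15 states suffice.
          0    1  
>  S0     S1   S2 
   S1     S3   S4 
   S2     S5   S6 
   S3     S7   S8 
   S4     S9  S10 
   S5    S11  S12 
   S6    S13  S14 
   S7     S7   S8 
   S8     S9  S10 
   S9    S11  S12 
   S10   S13  S14 
 * S11    S7   S8 
 * S12    S9  S10 
 * S13   S11  S12 
 * S14   S13  S14 
(> = start, * = accepting)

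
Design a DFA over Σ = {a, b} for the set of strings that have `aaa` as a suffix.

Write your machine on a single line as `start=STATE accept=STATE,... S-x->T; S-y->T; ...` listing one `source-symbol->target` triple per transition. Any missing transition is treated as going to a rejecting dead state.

start=q0; accept=q3; q0-a->q1; q0-b->q0; q1-a->q2; q1-b->q0; q2-a->q3; q2-b->q0; q3-a->q3; q3-b->q0

Let each state record the length of the longest suffix of the input read so far that is also a prefix of `aaa`. q1 means the last symbol is `a`; q2 means the last 2 symbols are `aa`; q3 means the last 3 symbols are `aaa`. Accept only at q3, where the string currently ends in `aaa`.
        a   b  
>  q0   q1  q0 
   q1   q2  q0 
   q2   q3  q0 
 * q3   q3  q0 
(> = start, * = accepting)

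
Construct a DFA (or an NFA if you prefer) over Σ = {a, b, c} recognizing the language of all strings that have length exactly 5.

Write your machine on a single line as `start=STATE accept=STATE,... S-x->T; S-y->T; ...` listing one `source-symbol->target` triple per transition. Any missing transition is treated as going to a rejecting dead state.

start=s0; accept=s5; s0-a->s1; s0-b->s1; s0-c->s1; s1-a->s2; s1-b->s2; s1-c->s2; s2-a->s3; s2-b->s3; s2-c->s3; s3-a->s4; s3-b->s4; s3-c->s4; s4-a->s5; s4-b->s5; s4-c->s5; s5-a->s6; s5-b->s6; s5-c->s6; s6-a->s6; s6-b->s6; s6-c->s6

Count input length up to 6: every symbol moves from s0 toward s6, which means 'more than 5' and absorbs. Accept from {s5}.
        a   b   c  
>  s0   s1  s1  s1 
   s1   s2  s2  s2 
   s2   s3  s3  s3 
   s3   s4  s4  s4 
   s4   s5  s5  s5 
 * s5   s6  s6  s6 
   s6   s6  s6  s6 
(> = start, * = accepting)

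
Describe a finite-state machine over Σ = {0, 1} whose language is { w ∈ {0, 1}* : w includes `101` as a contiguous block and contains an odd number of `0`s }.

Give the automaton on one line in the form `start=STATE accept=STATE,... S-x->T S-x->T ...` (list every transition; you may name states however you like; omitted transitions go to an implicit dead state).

start=s0 accept=s6 s0-0->s1 s0-1->s2 s1-0->s0 s1-1->s3 s2-0->s4 s2-1->s2 s3-0->s5 s3-1->s3 s4-0->s0 s4-1->s6 s5-0->s1 s5-1->s7 s6-0->s7 s6-1->s6 s7-0->s6 s7-1->s7

Handle the two conditions separately and then intersect. The first has 4 states tracking whether and how much of `101` has been seen; the second has 2 states tracking the count of `0`s modulo 2. A product state is a pair (one from each), accepting exactly when both do.
An 8-state machine:
        0   1  
>  s0   s1  s2 
   s1   s0  s3 
   s2   s4  s2 
   s3   s5  s3 
   s4   s0  s6 
   s5   s1  s7 
 * s6   s7  s6 
   s7   s6  s7 
(> = start, * = accepting)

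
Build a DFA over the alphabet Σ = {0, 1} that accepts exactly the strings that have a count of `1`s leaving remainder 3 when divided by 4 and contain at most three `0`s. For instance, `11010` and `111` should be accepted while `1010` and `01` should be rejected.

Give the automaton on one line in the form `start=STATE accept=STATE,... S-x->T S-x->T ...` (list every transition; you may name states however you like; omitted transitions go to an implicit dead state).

start=s0 accept=s9,s13,s16,s18 s0-0->s1 s0-1->s2 s1-0->s3 s1-1->s4 s2-0->s4 s2-1->s5 s3-0->s6 s3-1->s7 s4-0->s7 s4-1->s8 s5-0->s8 s5-1->s9 s6-0->s10 s6-1->s11 s7-0->s11 s7-1->s12 s8-0->s12 s8-1->s13 s9-0->s13 s9-1->s0 s10-0->s10 s10-1->s14 s11-0->s14 s11-1->s15 s12-0->s15 s12-1->s16 s13-0->s16 s13-1->s1 s14-0->s14 s14-1->s17 s15-0->s17 s15-1->s18 s16-0->s18 s16-1->s3 s17-0->s17 s17-1->s19 s18-0->s19 s18-1->s6 s19-0->s19 s19-1->s10

Run two small machines in parallel and take their product. One (4 states) tracks the count of `1`s modulo 4; the other (5 states) tracks the count of `0`s, saturating at 4. Each combined state is a pair, one component from each; accept when both components accept.
With 20 states:
          0    1  
>  s0     s1   s2 
   s1     s3   s4 
   s2     s4   s5 
   s3     s6   s7 
   s4     s7   s8 
   s5     s8   s9 
   s6    s10  s11 
   s7    s11  s12 
   s8    s12  s13 
 * s9    s13   s0 
   s10   s10  s14 
   s11   s14  s15 
   s12   s15  s16 
 * s13   s16   s1 
   s14   s14  s17 
   s15   s17  s18 
 * s16   s18   s3 
   s17   s17  s19 
 * s18   s19   s6 
   s19   s19  s10 
(> = start, * = accepting)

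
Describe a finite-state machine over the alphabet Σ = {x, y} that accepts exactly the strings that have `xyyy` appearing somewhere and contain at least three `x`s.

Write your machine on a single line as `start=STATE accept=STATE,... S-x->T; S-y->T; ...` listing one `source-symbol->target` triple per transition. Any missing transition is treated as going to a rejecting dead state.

start=A; accept=P,Q; A-x->B; A-y->A; B-x->C; B-y->D; C-x->E; C-y->F; D-x->C; D-y->G; E-x->H; E-y->I; F-x->E; F-y->J; G-x->C; G-y->K; H-x->H; H-y->L; I-x->H; I-y->M; J-x->E; J-y->N; K-x->N; K-y->K; L-x->H; L-y->O; M-x->H; M-y->P; N-x->P; N-y->N; O-x->H; O-y->Q; P-x->Q; P-y->P; Q-x->Q; Q-y->Q

Run two small machines in parallel and take their product. One (5 states) tracks whether and how much of `xyyy` has been seen; the other (5 states) tracks the count of `x`s, saturating at 4. Each combined state is a pair, one component from each; accept when both components accept.
       x  y 
>  A   B  A 
   B   C  D 
   C   E  F 
   D   C  G 
   E   H  I 
   F   E  J 
   G   C  K 
   H   H  L 
   I   H  M 
   J   E  N 
   K   N  K 
   L   H  O 
   M   H  P 
   N   P  N 
   O   H  Q 
 * P   Q  P 
 * Q   Q  Q 
(> = start, * = accepting)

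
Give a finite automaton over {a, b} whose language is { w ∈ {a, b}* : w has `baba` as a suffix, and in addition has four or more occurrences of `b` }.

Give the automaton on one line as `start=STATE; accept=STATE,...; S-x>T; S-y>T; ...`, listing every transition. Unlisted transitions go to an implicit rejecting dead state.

start=q0; accept=q6; q0-a>q0; q0-b>q1; q1-a>q1; q1-b>q2; q2-a>q2; q2-b>q3; q3-a>q4; q3-b>q3; q4-a>q2; q4-b>q5; q5-a>q6; q5-b>q3; q6-a>q2; q6-b>q5

Run two small machines in parallel and take their product. The first has 5 states tracking how much of the suffix `baba` has currently been matched; the second has 6 states tracking the count of `b`s, saturating at 5. A product state is a pair (one from each), accepting exactly when both do. Equivalent product states are then merged.
        a   b  
>  q0   q0  q1 
   q1   q1  q2 
   q2   q2  q3 
   q3   q4  q3 
   q4   q2  q5 
   q5   q6  q3 
 * q6   q2  q5 
(> = start, * = accepting)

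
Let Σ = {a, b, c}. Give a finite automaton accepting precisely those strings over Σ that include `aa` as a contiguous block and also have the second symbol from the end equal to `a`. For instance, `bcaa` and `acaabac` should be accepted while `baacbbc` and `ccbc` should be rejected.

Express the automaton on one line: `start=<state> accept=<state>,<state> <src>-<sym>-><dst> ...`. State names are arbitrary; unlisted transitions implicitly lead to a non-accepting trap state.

Run two small machines in parallel and take their product. The first has 3 states tracking whether and how much of `aa` has been seen; the second has 13 states tracking the last 2 symbols read. A product state is a pair (one from each), accepting exactly when both do.
A 21-state machine:
          a    b    c  
>  q0     q1   q2   q3 
   q1     q4   q5   q6 
   q2     q7   q8   q9 
   q3    q10  q11  q12 
 * q4     q4  q13  q14 
   q5     q7   q8   q9 
   q6    q10  q11  q12 
   q7     q4   q5   q6 
   q8     q7   q8   q9 
   q9    q10  q11  q12 
   q10    q4   q5   q6 
   q11    q7   q8   q9 
   q12   q10  q11  q12 
 * q13   q15  q16  q17 
 * q14   q18  q19  q20 
   q15    q4  q13  q14 
   q16   q15  q16  q17 
   q17   q18  q19  q20 
   q18    q4  q13  q14 
   q19   q15  q16  q17 
   q20   q18  q19  q20 
(> = start, * = accepting)

start=q0 accept=q4,q13,q14 q0-a->q1 q0-b->q2 q0-c->q3 q1-a->q4 q1-b->q5 q1-c->q6 q2-a->q7 q2-b->q8 q2-c->q9 q3-a->q10 q3-b->q11 q3-c->q12 q4-a->q4 q4-b->q13 q4-c->q14 q5-a->q7 q5-b->q8 q5-c->q9 q6-a->q10 q6-b->q11 q6-c->q12 q7-a->q4 q7-b->q5 q7-c->q6 q8-a->q7 q8-b->q8 q8-c->q9 q9-a->q10 q9-b->q11 q9-c->q12 q10-a->q4 q10-b->q5 q10-c->q6 q11-a->q7 q11-b->q8 q11-c->q9 q12-a->q10 q12-b->q11 q12-c->q12 q13-a->q15 q13-b->q16 q13-c->q17 q14-a->q18 q14-b->q19 q14-c->q20 q15-a->q4 q15-b->q13 q15-c->q14 q16-a->q15 q16-b->q16 q16-c->q17 q17-a->q18 q17-b->q19 q17-c->q20 q18-a->q4 q18-b->q13 q18-c->q14 q19-a->q15 q19-b->q16 q19-c->q17 q20-a->q18 q20-b->q19 q20-c->q20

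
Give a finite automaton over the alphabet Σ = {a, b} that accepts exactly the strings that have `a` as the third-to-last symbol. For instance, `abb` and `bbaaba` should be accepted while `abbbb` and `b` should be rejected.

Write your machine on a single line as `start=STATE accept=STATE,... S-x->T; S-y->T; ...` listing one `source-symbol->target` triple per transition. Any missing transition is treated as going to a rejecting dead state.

A DFA must remember the last 3 symbols (since which symbol is third-to-last isn't known until the input ends). Use one state per possible window of the last ≤3 symbols; accept from those whose window starts with `a`.
15 states suffice.
          a    b  
>  s0     s1   s2 
   s1     s3   s4 
   s2     s5   s6 
   s3     s7   s8 
   s4     s9  s10 
   s5    s11  s12 
   s6    s13  s14 
 * s7     s7   s8 
 * s8     s9  s10 
 * s9    s11  s12 
 * s10   s13  s14 
   s11    s7   s8 
   s12    s9  s10 
   s13   s11  s12 
   s14   s13  s14 
(> = start, * = accepting)

start=s0; accept=s7,s8,s9,s10; s0-a->s1; s0-b->s2; s1-a->s3; s1-b->s4; s2-a->s5; s2-b->s6; s3-a->s7; s3-b->s8; s4-a->s9; s4-b->s10; s5-a->s11; s5-b->s12; s6-a->s13; s6-b->s14; s7-a->s7; s7-b->s8; s8-a->s9; s8-b->s10; s9-a->s11; s9-b->s12; s10-a->s13; s10-b->s14; s11-a->s7; s11-b->s8; s12-a->s9; s12-b->s10; s13-a->s11; s13-b->s12; s14-a->s13; s14-b->s14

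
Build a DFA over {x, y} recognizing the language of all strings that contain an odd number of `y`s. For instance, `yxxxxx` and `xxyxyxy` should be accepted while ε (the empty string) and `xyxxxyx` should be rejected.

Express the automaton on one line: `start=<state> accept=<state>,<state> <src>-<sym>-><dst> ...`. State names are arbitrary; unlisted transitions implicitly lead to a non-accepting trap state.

start=q0 accept=q1 q0-x->q0 q0-y->q1 q1-x->q1 q1-y->q0

Keep the running count of `y`s modulo 2: each `y` advances along the cycle q0 → q1 → q0 while other symbols loop. Accept at q1.
2 states suffice.
        x   y  
>  q0   q0  q1 
 * q1   q1  q0 
(> = start, * = accepting)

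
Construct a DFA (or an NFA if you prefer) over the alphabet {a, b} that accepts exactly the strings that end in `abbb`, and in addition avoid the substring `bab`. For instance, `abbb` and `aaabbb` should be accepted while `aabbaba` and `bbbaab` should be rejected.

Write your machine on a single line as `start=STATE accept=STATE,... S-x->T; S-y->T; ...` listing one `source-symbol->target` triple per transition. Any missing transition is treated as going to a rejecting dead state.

Build one automaton per condition and run them in lockstep. One (5 states) tracks how much of the suffix `abbb` has currently been matched; the other (4 states) tracks partial matches of the forbidden pattern `bab`. Each combined state is a pair, one component from each; accept when both components accept. Minimizing collapses redundant product states.
        a   b  
>  s0   s1  s2 
   s1   s1  s3 
   s2   s4  s2 
   s3   s4  s5 
   s4   s1  s6 
   s5   s4  s7 
   s6   s6  s6 
 * s7   s4  s2 
(> = start, * = accepting)

start=s0; accept=s7; s0-a->s1; s0-b->s2; s1-a->s1; s1-b->s3; s2-a->s4; s2-b->s2; s3-a->s4; s3-b->s5; s4-a->s1; s4-b->s6; s5-a->s4; s5-b->s7; s6-a->s6; s6-b->s6; s7-a->s4; s7-b->s2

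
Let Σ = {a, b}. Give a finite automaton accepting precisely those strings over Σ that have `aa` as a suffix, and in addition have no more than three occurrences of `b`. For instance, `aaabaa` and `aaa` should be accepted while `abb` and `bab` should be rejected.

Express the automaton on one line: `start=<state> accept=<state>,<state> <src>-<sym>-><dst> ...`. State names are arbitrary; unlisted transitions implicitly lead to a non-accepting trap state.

Run two small machines in parallel and take their product. One (3 states) tracks how much of the suffix `aa` has currently been matched; the other (5 states) tracks the count of `b`s, saturating at 4. Each combined state is a pair, one component from each; accept when both components accept. Minimizing collapses redundant product states.
A 13-state machine:
          a    b  
>  s0     s1   s2 
   s1     s3   s2 
   s2     s4   s5 
 * s3     s3   s2 
   s4     s6   s5 
   s5     s7   s8 
 * s6     s6   s5 
   s7     s9   s8 
   s8    s10  s11 
 * s9     s9   s8 
   s10   s12  s11 
   s11   s11  s11 
 * s12   s12  s11 
(> = start, * = accepting)

start=s0 accept=s3,s6,s9,s12 s0-a->s1 s0-b->s2 s1-a->s3 s1-b->s2 s2-a->s4 s2-b->s5 s3-a->s3 s3-b->s2 s4-a->s6 s4-b->s5 s5-a->s7 s5-b->s8 s6-a->s6 s6-b->s5 s7-a->s9 s7-b->s8 s8-a->s10 s8-b->s11 s9-a->s9 s9-b->s8 s10-a->s12 s10-b->s11 s11-a->s11 s11-b->s11 s12-a->s12 s12-b->s11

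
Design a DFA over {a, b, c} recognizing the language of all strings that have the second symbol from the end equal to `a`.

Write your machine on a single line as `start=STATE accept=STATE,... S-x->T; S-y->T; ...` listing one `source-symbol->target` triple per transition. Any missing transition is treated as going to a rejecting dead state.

start=S0; accept=S4,S5,S6; S0-a->S1; S0-b->S2; S0-c->S3; S1-a->S4; S1-b->S5; S1-c->S6; S2-a->S7; S2-b->S8; S2-c->S9; S3-a->S10; S3-b->S11; S3-c->S12; S4-a->S4; S4-b->S5; S4-c->S6; S5-a->S7; S5-b->S8; S5-c->S9; S6-a->S10; S6-b->S11; S6-c->S12; S7-a->S4; S7-b->S5; S7-c->S6; S8-a->S7; S8-b->S8; S8-c->S9; S9-a->S10; S9-b->S11; S9-c->S12; S10-a->S4; S10-b->S5; S10-c->S6; S11-a->S7; S11-b->S8; S11-c->S9; S12-a->S10; S12-b->S11; S12-c->S12

Because acceptance depends on a position counted from the end, the machine has to buffer the most recent 2 symbols. Make each state the string of the last up-to-2 symbols read; on input `x` shift the window left and append `x`. Accept when the buffered window has length 2 and begins with `a`.
With 13 states:
          a    b    c  
>  S0     S1   S2   S3 
   S1     S4   S5   S6 
   S2     S7   S8   S9 
   S3    S10  S11  S12 
 * S4     S4   S5   S6 
 * S5     S7   S8   S9 
 * S6    S10  S11  S12 
   S7     S4   S5   S6 
   S8     S7   S8   S9 
   S9    S10  S11  S12 
   S10    S4   S5   S6 
   S11    S7   S8   S9 
   S12   S10  S11  S12 
(> = start, * = accepting)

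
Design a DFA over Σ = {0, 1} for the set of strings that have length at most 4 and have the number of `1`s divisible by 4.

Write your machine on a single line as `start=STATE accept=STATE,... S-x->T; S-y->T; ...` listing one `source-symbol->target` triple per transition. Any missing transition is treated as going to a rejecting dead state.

Handle the two conditions separately and then intersect. One (6 states) tracks the input length, saturating at 5; the other (4 states) tracks the count of `1`s modulo 4. Each combined state is a pair, one component from each; accept when both components accept. Equivalent product states are then merged.
9 states suffice.
        0   1  
>* S0   S1  S2 
 * S1   S3  S4 
   S2   S4  S5 
 * S3   S6  S4 
   S4   S4  S4 
   S5   S4  S7 
 * S6   S8  S4 
   S7   S4  S8 
 * S8   S4  S4 
(> = start, * = accepting)

start=S0; accept=S0,S1,S3,S6,S8; S0-0->S1; S0-1->S2; S1-0->S3; S1-1->S4; S2-0->S4; S2-1->S5; S3-0->S6; S3-1->S4; S4-0->S4; S4-1->S4; S5-0->S4; S5-1->S7; S6-0->S8; S6-1->S4; S7-0->S4; S7-1->S8; S8-0->S4; S8-1->S4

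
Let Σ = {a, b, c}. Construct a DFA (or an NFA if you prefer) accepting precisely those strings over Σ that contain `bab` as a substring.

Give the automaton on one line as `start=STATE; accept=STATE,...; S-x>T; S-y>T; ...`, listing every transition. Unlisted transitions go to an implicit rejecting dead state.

States q0..q2 record the length of the longest prefix of `bab` that matches the current input suffix. Reaching q3 means `bab` has been seen, and we stay there forever. Accept from q3.
4 states suffice.
        a   b   c  
>  q0   q0  q1  q0 
   q1   q2  q1  q0 
   q2   q0  q3  q0 
 * q3   q3  q3  q3 
(> = start, * = accepting)

start=q0; accept=q3; q0-a>q0; q0-b>q1; q0-c>q0; q1-a>q2; q1-b>q1; q1-c>q0; q2-a>q0; q2-b>q3; q2-c>q0; q3-a>q3; q3-b>q3; q3-c>q3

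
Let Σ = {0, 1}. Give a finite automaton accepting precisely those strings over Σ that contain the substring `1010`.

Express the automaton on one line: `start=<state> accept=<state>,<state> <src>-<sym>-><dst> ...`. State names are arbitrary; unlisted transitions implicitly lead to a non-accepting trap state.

start=A accept=E A-0->A A-1->B B-0->C B-1->B C-0->A C-1->D D-0->E D-1->B E-0->E E-1->E

Track how much of `1010` has been matched so far: state A is no progress, E is the absorbing accept state reached once `1010` has occurred. Intermediate states record partial matches; on a mismatch, fall back to the longest reusable overlap.
       0  1 
>  A   A  B 
   B   C  B 
   C   A  D 
   D   E  B 
 * E   E  E 
(> = start, * = accepting)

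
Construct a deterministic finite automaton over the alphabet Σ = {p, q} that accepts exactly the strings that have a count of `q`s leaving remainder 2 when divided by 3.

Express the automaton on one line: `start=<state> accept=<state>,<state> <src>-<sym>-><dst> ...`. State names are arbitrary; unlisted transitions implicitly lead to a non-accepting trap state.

The only thing that matters is how many `q`s have appeared, reduced mod 3. Use one state per residue: S0 for 0, …, S2 for 2. Reading `q` moves to the next residue; anything else stays put. S2 is accepting.
3 states suffice.
        p   q  
>  S0   S0  S1 
   S1   S1  S2 
 * S2   S2  S0 
(> = start, * = accepting)

start=S0 accept=S2 S0-p->S0 S0-q->S1 S1-p->S1 S1-q->S2 S2-p->S2 S2-q->S0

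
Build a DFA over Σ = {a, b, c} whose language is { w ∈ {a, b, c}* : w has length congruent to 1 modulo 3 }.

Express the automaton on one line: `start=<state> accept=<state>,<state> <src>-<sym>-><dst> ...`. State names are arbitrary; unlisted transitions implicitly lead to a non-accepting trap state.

Count input length modulo 3: every symbol advances one step around the cycle s0 → s1 → s2 → s0. Accept at s1.
3 states suffice.
        a   b   c  
>  s0   s1  s1  s1 
 * s1   s2  s2  s2 
   s2   s0  s0  s0 
(> = start, * = accepting)

start=s0 accept=s1 s0-a->s1 s0-b->s1 s0-c->s1 s1-a->s2 s1-b->s2 s1-c->s2 s2-a->s0 s2-b->s0 s2-c->s0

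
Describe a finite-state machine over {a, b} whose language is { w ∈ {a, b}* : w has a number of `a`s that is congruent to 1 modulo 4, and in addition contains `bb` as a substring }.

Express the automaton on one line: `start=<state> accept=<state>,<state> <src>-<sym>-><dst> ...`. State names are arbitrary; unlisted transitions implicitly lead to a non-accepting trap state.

Build one automaton per condition and run them in lockstep. One (4 states) tracks the count of `a`s modulo 4; the other (3 states) tracks whether and how much of `bb` has been seen. Each combined state is a pair, one component from each; accept when both components accept.
12 states suffice.
          a    b  
>  s0     s1   s2 
   s1     s3   s4 
   s2     s1   s5 
   s3     s6   s7 
   s4     s3   s8 
   s5     s8   s5 
   s6     s0   s9 
   s7     s6  s10 
 * s8    s10   s8 
   s9     s0  s11 
   s10   s11  s10 
   s11    s5  s11 
(> = start, * = accepting)

start=s0 accept=s8 s0-a->s1 s0-b->s2 s1-a->s3 s1-b->s4 s2-a->s1 s2-b->s5 s3-a->s6 s3-b->s7 s4-a->s3 s4-b->s8 s5-a->s8 s5-b->s5 s6-a->s0 s6-b->s9 s7-a->s6 s7-b->s10 s8-a->s10 s8-b->s8 s9-a->s0 s9-b->s11 s10-a->s11 s10-b->s10 s11-a->s5 s11-b->s11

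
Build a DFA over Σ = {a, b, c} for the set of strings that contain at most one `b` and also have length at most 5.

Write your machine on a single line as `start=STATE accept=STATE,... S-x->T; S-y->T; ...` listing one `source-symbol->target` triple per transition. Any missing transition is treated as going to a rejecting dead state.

start=s0; accept=s0,s1,s2,s3,s4,s6,s7,s8,s9,s10; s0-a->s1; s0-b->s2; s0-c->s1; s1-a->s3; s1-b->s4; s1-c->s3; s2-a->s4; s2-b->s5; s2-c->s4; s3-a->s6; s3-b->s7; s3-c->s6; s4-a->s7; s4-b->s5; s4-c->s7; s5-a->s5; s5-b->s5; s5-c->s5; s6-a->s8; s6-b->s9; s6-c->s8; s7-a->s9; s7-b->s5; s7-c->s9; s8-a->s10; s8-b->s10; s8-c->s10; s9-a->s10; s9-b->s5; s9-c->s10; s10-a->s5; s10-b->s5; s10-c->s5

Handle the two conditions separately and then intersect. One (3 states) tracks the count of `b`s, saturating at 2; the other (7 states) tracks the input length, saturating at 6. Each combined state is a pair, one component from each; accept when both components accept. Minimizing collapses redundant product states.
An 11-state machine:
          a    b    c  
>* s0     s1   s2   s1 
 * s1     s3   s4   s3 
 * s2     s4   s5   s4 
 * s3     s6   s7   s6 
 * s4     s7   s5   s7 
   s5     s5   s5   s5 
 * s6     s8   s9   s8 
 * s7     s9   s5   s9 
 * s8    s10  s10  s10 
 * s9    s10   s5  s10 
 * s10    s5   s5   s5 
(> = start, * = accepting)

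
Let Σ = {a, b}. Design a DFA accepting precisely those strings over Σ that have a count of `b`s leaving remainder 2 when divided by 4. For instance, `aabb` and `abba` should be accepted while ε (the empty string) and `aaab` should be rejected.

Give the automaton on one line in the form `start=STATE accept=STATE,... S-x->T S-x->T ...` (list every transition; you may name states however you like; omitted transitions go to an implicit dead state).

start=q0 accept=q2 q0-a->q0 q0-b->q1 q1-a->q1 q1-b->q2 q2-a->q2 q2-b->q3 q3-a->q3 q3-b->q0

The only thing that matters is how many `b`s have appeared, reduced mod 4. Use one state per residue: q0 for 0, …, q3 for 3. Reading `b` moves to the next residue; anything else stays put. q2 is accepting.
A 4-state machine:
        a   b  
>  q0   q0  q1 
   q1   q1  q2 
 * q2   q2  q3 
   q3   q3  q0 
(> = start, * = accepting)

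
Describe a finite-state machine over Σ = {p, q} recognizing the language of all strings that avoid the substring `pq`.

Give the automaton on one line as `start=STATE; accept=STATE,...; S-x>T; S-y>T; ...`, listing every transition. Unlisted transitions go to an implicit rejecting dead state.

This is the complement of 'contains `pq`'. Use the same substring-matching states — A through C holding how much of `pq` has just been matched — but flip the accepting set: everything except the trap C accepts.
       p  q 
>* A   B  A 
 * B   B  C 
   C   C  C 
(> = start, * = accepting)

start=A; accept=A,B; A-p>B; A-q>A; B-p>B; B-q>C; C-p>C; C-q>C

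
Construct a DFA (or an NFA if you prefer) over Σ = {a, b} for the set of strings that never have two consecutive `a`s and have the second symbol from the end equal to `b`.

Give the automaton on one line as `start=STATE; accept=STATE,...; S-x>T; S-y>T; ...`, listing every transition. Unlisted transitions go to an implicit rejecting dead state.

Build one automaton per condition and run them in lockstep. One (3 states) tracks partial matches of the forbidden pattern `aa`; the other (7 states) tracks the last 2 symbols read. Each combined state is a pair, one component from each; accept when both components accept.
10 states suffice.
        a   b  
>  S0   S1  S2 
   S1   S3  S4 
   S2   S5  S6 
   S3   S3  S7 
   S4   S5  S6 
 * S5   S3  S4 
 * S6   S5  S6 
   S7   S8  S9 
   S8   S3  S7 
   S9   S8  S9 
(> = start, * = accepting)

start=S0; accept=S5,S6; S0-a>S1; S0-b>S2; S1-a>S3; S1-b>S4; S2-a>S5; S2-b>S6; S3-a>S3; S3-b>S7; S4-a>S5; S4-b>S6; S5-a>S3; S5-b>S4; S6-a>S5; S6-b>S6; S7-a>S8; S7-b>S9; S8-a>S3; S8-b>S7; S9-a>S8; S9-b>S9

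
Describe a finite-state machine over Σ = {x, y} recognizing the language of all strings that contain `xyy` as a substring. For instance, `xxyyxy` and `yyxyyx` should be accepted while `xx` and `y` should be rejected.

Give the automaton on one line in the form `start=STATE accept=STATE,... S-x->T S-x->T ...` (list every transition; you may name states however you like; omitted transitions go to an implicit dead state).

start=s0 accept=s3 s0-x->s1 s0-y->s0 s1-x->s1 s1-y->s2 s2-x->s1 s2-y->s3 s3-x->s3 s3-y->s3

States s0..s2 record the length of the longest prefix of `xyy` that matches the current input suffix. Reaching s3 means `xyy` has been seen, and we stay there forever. Accept from s3.
4 states suffice.
        x   y  
>  s0   s1  s0 
   s1   s1  s2 
   s2   s1  s3 
 * s3   s3  s3 
(> = start, * = accepting)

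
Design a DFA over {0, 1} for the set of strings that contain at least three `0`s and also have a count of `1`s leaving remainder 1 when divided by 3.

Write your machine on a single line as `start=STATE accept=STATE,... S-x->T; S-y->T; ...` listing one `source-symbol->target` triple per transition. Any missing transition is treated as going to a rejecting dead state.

Build one automaton per condition and run them in lockstep. One (5 states) tracks the count of `0`s, saturating at 4; the other (3 states) tracks the count of `1`s modulo 3. Each combined state is a pair, one component from each; accept when both components accept. Minimizing collapses redundant product states.
A 12-state machine:
          0    1  
>  s0     s1   s2 
   s1     s3   s4 
   s2     s4   s5 
   s3     s6   s7 
   s4     s7   s8 
   s5     s8   s0 
   s6     s6   s9 
   s7     s9  s10 
   s8    s10   s1 
 * s9     s9  s11 
   s10   s11   s3 
   s11   s11   s6 
(> = start, * = accepting)

start=s0; accept=s9; s0-0->s1; s0-1->s2; s1-0->s3; s1-1->s4; s2-0->s4; s2-1->s5; s3-0->s6; s3-1->s7; s4-0->s7; s4-1->s8; s5-0->s8; s5-1->s0; s6-0->s6; s6-1->s9; s7-0->s9; s7-1->s10; s8-0->s10; s8-1->s1; s9-0->s9; s9-1->s11; s10-0->s11; s10-1->s3; s11-0->s11; s11-1->s6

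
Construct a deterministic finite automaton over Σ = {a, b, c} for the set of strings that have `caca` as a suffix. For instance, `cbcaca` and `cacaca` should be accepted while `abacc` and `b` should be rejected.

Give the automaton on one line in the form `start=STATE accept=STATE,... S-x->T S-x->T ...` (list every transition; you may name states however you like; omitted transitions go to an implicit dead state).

start=s0 accept=s4 s0-a->s0 s0-b->s0 s0-c->s1 s1-a->s2 s1-b->s0 s1-c->s1 s2-a->s0 s2-b->s0 s2-c->s3 s3-a->s4 s3-b->s0 s3-c->s1 s4-a->s0 s4-b->s0 s4-c->s3

Remember how much of `caca` the current input suffix matches. State s0 means no match yet; s1 means the last symbol is `c`; s2 means the last 2 symbols are `ca`; s3 means the last 3 symbols are `cac`; s4 means the last 4 symbols are `caca`. Only s4 accepts. On a mismatch, fall back to the longest proper suffix that is still a prefix of `caca`.
5 states suffice.
        a   b   c  
>  s0   s0  s0  s1 
   s1   s2  s0  s1 
   s2   s0  s0  s3 
   s3   s4  s0  s1 
 * s4   s0  s0  s3 
(> = start, * = accepting)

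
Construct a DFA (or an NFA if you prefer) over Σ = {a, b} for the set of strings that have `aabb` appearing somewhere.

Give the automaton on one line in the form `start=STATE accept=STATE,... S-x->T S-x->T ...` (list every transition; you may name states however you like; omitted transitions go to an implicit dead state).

States q0..q3 record the length of the longest prefix of `aabb` that matches the current input suffix. Reaching q4 means `aabb` has been seen, and we stay there forever. Accept from q4.
5 states suffice.
        a   b  
>  q0   q1  q0 
   q1   q2  q0 
   q2   q2  q3 
   q3   q1  q4 
 * q4   q4  q4 
(> = start, * = accepting)

start=q0 accept=q4 q0-a->q1 q0-b->q0 q1-a->q2 q1-b->q0 q2-a->q2 q2-b->q3 q3-a->q1 q3-b->q4 q4-a->q4 q4-b->q4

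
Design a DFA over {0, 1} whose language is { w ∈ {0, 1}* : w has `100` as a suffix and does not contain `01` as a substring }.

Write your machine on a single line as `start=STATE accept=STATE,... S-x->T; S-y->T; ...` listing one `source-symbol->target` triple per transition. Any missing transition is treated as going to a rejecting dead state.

Build one automaton per condition and run them in lockstep. The first has 4 states tracking how much of the suffix `100` has currently been matched; the second has 3 states tracking partial matches of the forbidden pattern `01`. A product state is a pair (one from each), accepting exactly when both do. After merging equivalent states the machine shrinks.
A 5-state machine:
        0   1  
>  S0   S1  S2 
   S1   S1  S1 
   S2   S3  S2 
   S3   S4  S1 
 * S4   S1  S1 
(> = start, * = accepting)

start=S0; accept=S4; S0-0->S1; S0-1->S2; S1-0->S1; S1-1->S1; S2-0->S3; S2-1->S2; S3-0->S4; S3-1->S1; S4-0->S1; S4-1->S1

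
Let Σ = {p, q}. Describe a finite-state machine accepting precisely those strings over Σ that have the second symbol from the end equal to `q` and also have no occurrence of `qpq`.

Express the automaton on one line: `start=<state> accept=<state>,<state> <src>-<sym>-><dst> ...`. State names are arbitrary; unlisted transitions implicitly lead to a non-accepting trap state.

Run two small machines in parallel and take their product. The first has 7 states tracking the last 2 symbols read; the second has 4 states tracking partial matches of the forbidden pattern `qpq`. A product state is a pair (one from each), accepting exactly when both do. Minimizing collapses redundant product states.
        p   q  
>  s0   s0  s1 
   s1   s2  s3 
 * s2   s0  s4 
 * s3   s2  s3 
   s4   s4  s4 
(> = start, * = accepting)

start=s0 accept=s2,s3 s0-p->s0 s0-q->s1 s1-p->s2 s1-q->s3 s2-p->s0 s2-q->s4 s3-p->s2 s3-q->s3 s4-p->s4 s4-q->s4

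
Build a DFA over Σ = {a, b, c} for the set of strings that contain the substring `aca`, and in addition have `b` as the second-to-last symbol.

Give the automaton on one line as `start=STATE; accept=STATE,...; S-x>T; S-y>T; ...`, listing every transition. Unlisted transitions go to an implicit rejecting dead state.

start=q0; accept=q5,q6; q0-a>q1; q0-b>q0; q0-c>q0; q1-a>q1; q1-b>q0; q1-c>q2; q2-a>q3; q2-b>q0; q2-c>q0; q3-a>q3; q3-b>q4; q3-c>q3; q4-a>q5; q4-b>q6; q4-c>q5; q5-a>q3; q5-b>q4; q5-c>q3; q6-a>q5; q6-b>q6; q6-c>q5

Build one automaton per condition and run them in lockstep. The first has 4 states tracking whether and how much of `aca` has been seen; the second has 13 states tracking the last 2 symbols read. A product state is a pair (one from each), accepting exactly when both do. Minimizing collapses redundant product states.
With 7 states:
        a   b   c  
>  q0   q1  q0  q0 
   q1   q1  q0  q2 
   q2   q3  q0  q0 
   q3   q3  q4  q3 
   q4   q5  q6  q5 
 * q5   q3  q4  q3 
 * q6   q5  q6  q5 
(> = start, * = accepting)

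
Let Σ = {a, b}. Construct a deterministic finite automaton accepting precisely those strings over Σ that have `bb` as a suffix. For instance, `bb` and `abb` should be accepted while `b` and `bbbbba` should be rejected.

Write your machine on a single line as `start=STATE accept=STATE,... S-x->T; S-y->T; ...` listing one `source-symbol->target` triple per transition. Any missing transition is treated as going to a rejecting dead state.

Remember how much of `bb` the current input suffix matches. State s0 means no match yet; s1 means the last symbol is `b`; s2 means the last 2 symbols are `bb`. Only s2 accepts. On a mismatch, fall back to the longest proper suffix that is still a prefix of `bb`.
A 3-state machine:
        a   b  
>  s0   s0  s1 
   s1   s0  s2 
 * s2   s0  s2 
(> = start, * = accepting)

start=s0; accept=s2; s0-a->s0; s0-b->s1; s1-a->s0; s1-b->s2; s2-a->s0; s2-b->s2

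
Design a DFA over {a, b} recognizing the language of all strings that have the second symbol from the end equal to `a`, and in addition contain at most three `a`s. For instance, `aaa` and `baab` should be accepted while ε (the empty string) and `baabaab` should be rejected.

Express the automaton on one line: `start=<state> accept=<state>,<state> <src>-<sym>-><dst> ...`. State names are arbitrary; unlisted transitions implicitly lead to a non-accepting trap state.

start=q0 accept=q3,q4,q7,q8,q12 q0-a->q1 q0-b->q2 q1-a->q3 q1-b->q4 q2-a->q5 q2-b->q6 q3-a->q7 q3-b->q8 q4-a->q9 q4-b->q10 q5-a->q3 q5-b->q4 q6-a->q5 q6-b->q6 q7-a->q11 q7-b->q12 q8-a->q13 q8-b->q14 q9-a->q7 q9-b->q8 q10-a->q9 q10-b->q10 q11-a->q11 q11-b->q15 q12-a->q16 q12-b->q17 q13-a->q11 q13-b->q12 q14-a->q13 q14-b->q14 q15-a->q16 q15-b->q18 q16-a->q11 q16-b->q15 q17-a->q16 q17-b->q17 q18-a->q16 q18-b->q18

Handle the two conditions separately and then intersect. The first has 7 states tracking the last 2 symbols read; the second has 5 states tracking the count of `a`s, saturating at 4. A product state is a pair (one from each), accepting exactly when both do.
19 states suffice.
          a    b  
>  q0     q1   q2 
   q1     q3   q4 
   q2     q5   q6 
 * q3     q7   q8 
 * q4     q9  q10 
   q5     q3   q4 
   q6     q5   q6 
 * q7    q11  q12 
 * q8    q13  q14 
   q9     q7   q8 
   q10    q9  q10 
   q11   q11  q15 
 * q12   q16  q17 
   q13   q11  q12 
   q14   q13  q14 
   q15   q16  q18 
   q16   q11  q15 
   q17   q16  q17 
   q18   q16  q18 
(> = start, * = accepting)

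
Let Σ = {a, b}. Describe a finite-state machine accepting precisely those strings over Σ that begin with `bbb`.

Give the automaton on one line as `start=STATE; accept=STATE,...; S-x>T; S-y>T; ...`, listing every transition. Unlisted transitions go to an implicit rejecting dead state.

Walk along `bbb` while the input agrees: from q0 take `b` to q1, and so on. Any deviation drops to the rejecting sink q4. Once q3 is reached the prefix is confirmed and every continuation is accepted.
With 5 states:
        a   b  
>  q0   q4  q1 
   q1   q4  q2 
   q2   q4  q3 
 * q3   q3  q3 
   q4   q4  q4 
(> = start, * = accepting)

start=q0; accept=q3; q0-a>q4; q0-b>q1; q1-a>q4; q1-b>q2; q2-a>q4; q2-b>q3; q3-a>q3; q3-b>q3; q4-a>q4; q4-b>q4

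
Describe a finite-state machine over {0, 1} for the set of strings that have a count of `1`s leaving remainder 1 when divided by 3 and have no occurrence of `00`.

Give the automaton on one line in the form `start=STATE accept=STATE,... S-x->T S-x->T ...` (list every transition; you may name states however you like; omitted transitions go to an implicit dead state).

Run two small machines in parallel and take their product. One (3 states) tracks the count of `1`s modulo 3; the other (3 states) tracks partial matches of the forbidden pattern `00`. Each combined state is a pair, one component from each; accept when both components accept. Equivalent product states are then merged.
With 7 states:
        0   1  
>  S0   S1  S2 
   S1   S3  S2 
 * S2   S4  S5 
   S3   S3  S3 
 * S4   S3  S5 
   S5   S6  S0 
   S6   S3  S0 
(> = start, * = accepting)

start=S0 accept=S2,S4 S0-0->S1 S0-1->S2 S1-0->S3 S1-1->S2 S2-0->S4 S2-1->S5 S3-0->S3 S3-1->S3 S4-0->S3 S4-1->S5 S5-0->S6 S5-1->S0 S6-0->S3 S6-1->S0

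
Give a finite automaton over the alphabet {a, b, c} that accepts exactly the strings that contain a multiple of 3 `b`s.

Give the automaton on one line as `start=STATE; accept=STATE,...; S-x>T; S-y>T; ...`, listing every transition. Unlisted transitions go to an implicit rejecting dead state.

start=q0; accept=q0; q0-a>q0; q0-b>q1; q0-c>q0; q1-a>q1; q1-b>q2; q1-c>q1; q2-a>q2; q2-b>q0; q2-c>q2

The only thing that matters is how many `b`s have appeared, reduced mod 3. Use one state per residue: q0 for 0, …, q2 for 2. Reading `b` moves to the next residue; anything else stays put. q0 is accepting.
With 3 states:
        a   b   c  
>* q0   q0  q1  q0 
   q1   q1  q2  q1 
   q2   q2  q0  q2 
(> = start, * = accepting)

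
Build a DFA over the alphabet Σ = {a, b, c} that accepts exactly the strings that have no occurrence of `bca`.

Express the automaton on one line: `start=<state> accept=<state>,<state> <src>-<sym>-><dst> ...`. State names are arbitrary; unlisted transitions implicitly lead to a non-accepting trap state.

Track partial matches of the forbidden pattern `bca`. State S3 is a dead state reached once `bca` has occurred; every other state accepts. S0 means no part of `bca` is currently matched.
4 states suffice.
        a   b   c  
>* S0   S0  S1  S0 
 * S1   S0  S1  S2 
 * S2   S3  S1  S0 
   S3   S3  S3  S3 
(> = start, * = accepting)

start=S0 accept=S0,S1,S2 S0-a->S0 S0-b->S1 S0-c->S0 S1-a->S0 S1-b->S1 S1-c->S2 S2-a->S3 S2-b->S1 S2-c->S0 S3-a->S3 S3-b->S3 S3-c->S3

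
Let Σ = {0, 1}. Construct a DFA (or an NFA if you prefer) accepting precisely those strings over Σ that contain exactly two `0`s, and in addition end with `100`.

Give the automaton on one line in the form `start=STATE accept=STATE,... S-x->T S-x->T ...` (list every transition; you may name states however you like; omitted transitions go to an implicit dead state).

Run two small machines in parallel and take their product. One (4 states) tracks the count of `0`s, saturating at 3; the other (4 states) tracks how much of the suffix `100` has currently been matched. Each combined state is a pair, one component from each; accept when both components accept. Equivalent product states are then merged.
        0   1  
>  s0   s1  s2 
   s1   s1  s1 
   s2   s3  s2 
   s3   s4  s1 
 * s4   s1  s1 
(> = start, * = accepting)

start=s0 accept=s4 s0-0->s1 s0-1->s2 s1-0->s1 s1-1->s1 s2-0->s3 s2-1->s2 s3-0->s4 s3-1->s1 s4-0->s1 s4-1->s1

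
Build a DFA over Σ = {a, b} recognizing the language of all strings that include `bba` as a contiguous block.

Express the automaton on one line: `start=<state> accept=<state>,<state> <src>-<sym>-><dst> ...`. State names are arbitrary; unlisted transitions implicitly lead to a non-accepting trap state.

States s0..s2 record the length of the longest prefix of `bba` that matches the current input suffix. Reaching s3 means `bba` has been seen, and we stay there forever. Accept from s3.
        a   b  
>  s0   s0  s1 
   s1   s0  s2 
   s2   s3  s2 
 * s3   s3  s3 
(> = start, * = accepting)

start=s0 accept=s3 s0-a->s0 s0-b->s1 s1-a->s0 s1-b->s2 s2-a->s3 s2-b->s2 s3-a->s3 s3-b->s3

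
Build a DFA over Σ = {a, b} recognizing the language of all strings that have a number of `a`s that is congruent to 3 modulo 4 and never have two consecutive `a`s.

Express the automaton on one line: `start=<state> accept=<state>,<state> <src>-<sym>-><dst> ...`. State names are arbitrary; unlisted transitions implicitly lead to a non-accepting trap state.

Run two small machines in parallel and take their product. The first has 4 states tracking the count of `a`s modulo 4; the second has 3 states tracking partial matches of the forbidden pattern `aa`. A product state is a pair (one from each), accepting exactly when both do. Minimizing collapses redundant product states.
        a   b  
>  S0   S1  S0 
   S1   S2  S3 
   S2   S2  S2 
   S3   S4  S3 
   S4   S2  S5 
   S5   S6  S5 
 * S6   S2  S7 
 * S7   S8  S7 
   S8   S2  S0 
(> = start, * = accepting)

start=S0 accept=S6,S7 S0-a->S1 S0-b->S0 S1-a->S2 S1-b->S3 S2-a->S2 S2-b->S2 S3-a->S4 S3-b->S3 S4-a->S2 S4-b->S5 S5-a->S6 S5-b->S5 S6-a->S2 S6-b->S7 S7-a->S8 S7-b->S7 S8-a->S2 S8-b->S0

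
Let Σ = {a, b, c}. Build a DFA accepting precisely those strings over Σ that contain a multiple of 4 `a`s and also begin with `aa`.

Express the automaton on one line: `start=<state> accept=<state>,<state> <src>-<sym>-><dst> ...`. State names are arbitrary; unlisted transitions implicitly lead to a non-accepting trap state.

start=s0 accept=s5 s0-a->s1 s0-b->s2 s0-c->s2 s1-a->s3 s1-b->s2 s1-c->s2 s2-a->s2 s2-b->s2 s2-c->s2 s3-a->s4 s3-b->s3 s3-c->s3 s4-a->s5 s4-b->s4 s4-c->s4 s5-a->s6 s5-b->s5 s5-c->s5 s6-a->s3 s6-b->s6 s6-c->s6

Run two small machines in parallel and take their product. One (4 states) tracks the count of `a`s modulo 4; the other (4 states) tracks whether the input so far still matches the prefix `aa`. Each combined state is a pair, one component from each; accept when both components accept. Equivalent product states are then merged.
A 7-state machine:
        a   b   c  
>  s0   s1  s2  s2 
   s1   s3  s2  s2 
   s2   s2  s2  s2 
   s3   s4  s3  s3 
   s4   s5  s4  s4 
 * s5   s6  s5  s5 
   s6   s3  s6  s6 
(> = start, * = accepting)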